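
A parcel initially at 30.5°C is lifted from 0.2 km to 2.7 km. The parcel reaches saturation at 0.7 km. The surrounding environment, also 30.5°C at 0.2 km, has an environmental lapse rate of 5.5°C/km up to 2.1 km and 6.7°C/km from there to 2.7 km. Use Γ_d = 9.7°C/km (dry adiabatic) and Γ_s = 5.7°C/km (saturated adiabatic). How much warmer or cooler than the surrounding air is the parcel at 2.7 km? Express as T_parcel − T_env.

-1.78°C (parcel cooler than environment)

Parcel:
  200–700 m, dry: Δz = 0.5 km ⇒ ΔT = -4.85°C; T = 25.65°C
  700–2700 m, saturated: Δz = 2 km ⇒ ΔT = -11.4°C; T = 14.25°C
Environment:
  200–2100 m, environment, lower layer: Δz = 1.9 km ⇒ ΔT = -10.45°C; T = 20.05°C
  2100–2700 m, environment, upper layer: Δz = 0.6 km ⇒ ΔT = -4.02°C; T = 16.03°C
T_parcel − T_env = 14.25 − 16.03 = -1.78°C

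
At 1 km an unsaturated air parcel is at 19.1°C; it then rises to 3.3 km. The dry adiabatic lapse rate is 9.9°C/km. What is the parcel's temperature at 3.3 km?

1000–3300 m, dry adiabatic: Δz = 2.3 km ⇒ ΔT = -22.77°C; T = -3.67°C

-3.67°C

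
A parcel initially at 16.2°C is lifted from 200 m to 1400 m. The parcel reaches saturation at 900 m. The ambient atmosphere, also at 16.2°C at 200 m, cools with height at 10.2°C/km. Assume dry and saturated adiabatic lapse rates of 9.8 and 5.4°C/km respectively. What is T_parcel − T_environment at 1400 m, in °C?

Parcel:
  200 → 900 m (dry, 9.8°C/km): ΔT = -9.8 × 0.7 = -6.86°C → T = 9.34°C
  900 → 1400 m (saturated, 5.4°C/km): ΔT = -5.4 × 0.5 = -2.7°C → T = 6.64°C
Environment:
  200 → 1400 m (environment, 10.2°C/km): ΔT = -10.2 × 1.2 = -12.24°C → T = 3.96°C
T_parcel − T_env = 6.64 − 3.96 = +2.68°C

+2.68°C (parcel warmer than environment)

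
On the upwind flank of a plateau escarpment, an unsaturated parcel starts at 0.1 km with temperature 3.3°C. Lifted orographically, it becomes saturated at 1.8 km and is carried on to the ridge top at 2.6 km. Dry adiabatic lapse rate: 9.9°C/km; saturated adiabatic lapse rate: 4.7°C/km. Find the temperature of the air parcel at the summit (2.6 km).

From 100 m to 1800 m (dry): cools by 9.9 × 1.7 = 16.83°C, giving -13.53°C.
From 1800 m to 2600 m (saturated): cools by 4.7 × 0.8 = 3.76°C, giving -17.29°C.

-17.29°C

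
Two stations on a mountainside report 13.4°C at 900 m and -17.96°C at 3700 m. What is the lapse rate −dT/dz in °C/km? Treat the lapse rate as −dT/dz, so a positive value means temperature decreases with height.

11.2°C/km

Γ = −ΔT/Δz = (13.4 − (-17.96)) / (3700 − 900) m
  = 31.36°C / 2.8 km = 11.2°C/km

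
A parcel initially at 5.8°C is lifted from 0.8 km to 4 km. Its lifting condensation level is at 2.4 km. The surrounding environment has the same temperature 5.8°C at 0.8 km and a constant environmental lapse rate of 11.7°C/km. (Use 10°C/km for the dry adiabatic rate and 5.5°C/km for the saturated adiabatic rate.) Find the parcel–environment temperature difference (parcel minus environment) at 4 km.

Parcel:
  800 → 2400 m (dry, 10°C/km): ΔT = -10 × 1.6 = -16°C → T = -10.2°C
  2400 → 4000 m (saturated, 5.5°C/km): ΔT = -5.5 × 1.6 = -8.8°C → T = -19°C
Environment:
  800 → 4000 m (environment, 11.7°C/km): ΔT = -11.7 × 3.2 = -37.44°C → T = -31.64°C
T_parcel − T_env = -19 − (-31.64) = +12.64°C

+12.64°C (parcel warmer than environment)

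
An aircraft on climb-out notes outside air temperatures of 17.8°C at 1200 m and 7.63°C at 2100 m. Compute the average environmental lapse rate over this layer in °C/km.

Γ = −ΔT/Δz = (17.8 − 7.63) / (2100 − 1200) m
  = 10.17°C / 0.9 km = 11.3°C/km

11.3°C/km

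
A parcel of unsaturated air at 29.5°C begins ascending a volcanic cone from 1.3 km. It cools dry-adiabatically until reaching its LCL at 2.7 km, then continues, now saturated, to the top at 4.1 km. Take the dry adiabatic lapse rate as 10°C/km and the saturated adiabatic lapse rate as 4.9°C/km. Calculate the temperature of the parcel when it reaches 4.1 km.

8.64°C

Dry to 2700 m: -10 × 1.4 km = -14°C, so T = 15.5°C.
Saturated to 4100 m: -4.9 × 1.4 km = -6.86°C, so T = 8.64°C.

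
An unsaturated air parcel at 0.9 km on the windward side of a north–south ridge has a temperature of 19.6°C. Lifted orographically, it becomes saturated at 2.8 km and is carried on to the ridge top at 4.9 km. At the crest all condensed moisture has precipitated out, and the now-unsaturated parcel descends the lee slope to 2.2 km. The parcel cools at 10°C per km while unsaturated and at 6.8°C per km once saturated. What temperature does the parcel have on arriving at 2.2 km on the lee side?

900 → 2800 m (dry, 10°C/km): ΔT = -10 × 1.9 = -19°C → T = 0.6°C
2800 → 4900 m (saturated, 6.8°C/km): ΔT = -6.8 × 2.1 = -14.28°C → T = -13.68°C
4900 → 2200 m (dry descent, 10°C/km): ΔT = +10 × 2.7 = +27°C → T = 13.32°C

13.32°C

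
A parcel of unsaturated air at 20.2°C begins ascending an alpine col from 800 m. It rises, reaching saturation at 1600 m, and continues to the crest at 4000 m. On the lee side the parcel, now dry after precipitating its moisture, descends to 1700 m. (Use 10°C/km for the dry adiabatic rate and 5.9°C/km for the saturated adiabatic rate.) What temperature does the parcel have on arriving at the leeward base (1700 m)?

21.04°C

From 800 m to 1600 m (dry): cools by 10 × 0.8 = 8°C, giving 12.2°C.
From 1600 m to 4000 m (saturated): cools by 5.9 × 2.4 = 14.16°C, giving -1.96°C.
From 4000 m to 1700 m (dry descent): warms by 10 × 2.3 = 23°C, giving 21.04°C.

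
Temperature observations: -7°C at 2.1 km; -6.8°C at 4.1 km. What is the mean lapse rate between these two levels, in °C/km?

Γ = −ΔT/Δz = (-7 − (-6.8)) / (4100 − 2100) m
  = -0.2°C / 2 km = -0.1°C/km

-0.1°C/km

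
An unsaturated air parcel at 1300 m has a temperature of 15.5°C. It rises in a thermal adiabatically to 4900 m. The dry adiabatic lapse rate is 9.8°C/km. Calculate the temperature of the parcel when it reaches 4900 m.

-19.78°C

1300 → 4900 m (dry adiabatic, 9.8°C/km): ΔT = -9.8 × 3.6 = -35.28°C → T = -19.78°C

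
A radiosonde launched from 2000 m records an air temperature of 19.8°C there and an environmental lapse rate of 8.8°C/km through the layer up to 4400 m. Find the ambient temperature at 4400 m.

-1.32°C

2000 → 4400 m (environmental, 8.8°C/km): ΔT = -8.8 × 2.4 = -21.12°C → T = -1.32°C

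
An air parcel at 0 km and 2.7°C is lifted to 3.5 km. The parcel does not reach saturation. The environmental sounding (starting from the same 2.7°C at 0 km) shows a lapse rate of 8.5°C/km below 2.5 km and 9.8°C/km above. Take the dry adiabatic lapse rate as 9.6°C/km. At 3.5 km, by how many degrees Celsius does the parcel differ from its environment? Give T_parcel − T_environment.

Parcel:
  0 → 3500 m (dry, 9.6°C/km): ΔT = -9.6 × 3.5 = -33.6°C → T = -30.9°C
Environment:
  0 → 2500 m (environment, lower layer, 8.5°C/km): ΔT = -8.5 × 2.5 = -21.25°C → T = -18.55°C
  2500 → 3500 m (environment, upper layer, 9.8°C/km): ΔT = -9.8 × 1 = -9.8°C → T = -28.35°C
T_parcel − T_env = -30.9 − (-28.35) = -2.55°C

-2.55°C (parcel cooler than environment)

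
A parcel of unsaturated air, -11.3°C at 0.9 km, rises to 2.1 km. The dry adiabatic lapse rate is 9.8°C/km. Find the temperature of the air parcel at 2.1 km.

-23.06°C

900 → 2100 m (dry adiabatic, 9.8°C/km): ΔT = -9.8 × 1.2 = -11.76°C → T = -23.06°C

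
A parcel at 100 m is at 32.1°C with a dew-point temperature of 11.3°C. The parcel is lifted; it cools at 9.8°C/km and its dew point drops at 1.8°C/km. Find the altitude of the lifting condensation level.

T and T_d converge at 9.8 − 1.8 = 8°C per km
Height above start = (32.1 − 11.3) / 8 = 2.6 km
LCL altitude = 100 m + 2600 m = 2700 m

2700 m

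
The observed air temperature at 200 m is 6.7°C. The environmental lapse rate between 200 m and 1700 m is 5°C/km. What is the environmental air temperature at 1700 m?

-0.8°C

200–1700 m, environmental: Δz = 1.5 km ⇒ ΔT = -7.5°C; T = -0.8°C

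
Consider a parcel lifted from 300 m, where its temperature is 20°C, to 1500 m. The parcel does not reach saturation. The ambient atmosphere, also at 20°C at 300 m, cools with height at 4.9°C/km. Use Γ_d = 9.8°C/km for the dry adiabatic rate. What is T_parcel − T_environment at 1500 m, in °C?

Parcel:
  Dry to 1500 m: -9.8 × 1.2 km = -11.76°C, so T = 8.24°C.
Environment:
  Environment to 1500 m: -4.9 × 1.2 km = -5.88°C, so T = 14.12°C.
T_parcel − T_env = 8.24 − 14.12 = -5.88°C

-5.88°C (parcel cooler than environment)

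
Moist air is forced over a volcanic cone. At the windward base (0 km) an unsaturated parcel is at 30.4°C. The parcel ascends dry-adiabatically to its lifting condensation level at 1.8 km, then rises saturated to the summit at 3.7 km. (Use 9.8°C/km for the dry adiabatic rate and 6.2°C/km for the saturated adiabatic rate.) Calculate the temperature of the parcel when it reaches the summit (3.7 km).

From 0 m to 1800 m (dry): cools by 9.8 × 1.8 = 17.64°C, giving 12.76°C.
From 1800 m to 3700 m (saturated): cools by 6.2 × 1.9 = 11.78°C, giving 0.98°C.

0.98°C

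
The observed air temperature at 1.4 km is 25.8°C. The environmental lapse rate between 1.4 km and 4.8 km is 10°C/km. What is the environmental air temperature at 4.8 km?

-8.2°C

1400 → 4800 m (environmental, 10°C/km): ΔT = -10 × 3.4 = -34°C → T = -8.2°C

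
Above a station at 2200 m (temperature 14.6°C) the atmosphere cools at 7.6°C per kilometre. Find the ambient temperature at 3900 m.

2200–3900 m, environmental: Δz = 1.7 km ⇒ ΔT = -12.92°C; T = 1.68°C

1.68°C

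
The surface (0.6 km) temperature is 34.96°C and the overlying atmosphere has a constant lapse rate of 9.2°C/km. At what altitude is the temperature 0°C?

Height above start = (34.96 − 0) / 9.2 = 3.8 km
Altitude = 600 m + 3800 m = 4400 m

4.4 km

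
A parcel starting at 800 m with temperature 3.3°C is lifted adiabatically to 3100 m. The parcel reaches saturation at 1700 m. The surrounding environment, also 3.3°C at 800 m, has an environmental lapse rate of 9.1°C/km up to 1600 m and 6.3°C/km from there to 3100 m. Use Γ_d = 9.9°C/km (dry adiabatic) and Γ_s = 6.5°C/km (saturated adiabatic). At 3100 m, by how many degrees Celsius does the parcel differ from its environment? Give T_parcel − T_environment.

-1.28°C (parcel cooler than environment)

Parcel:
  800–1700 m, dry: Δz = 0.9 km ⇒ ΔT = -8.91°C; T = -5.61°C
  1700–3100 m, saturated: Δz = 1.4 km ⇒ ΔT = -9.1°C; T = -14.71°C
Environment:
  800–1600 m, environment, lower layer: Δz = 0.8 km ⇒ ΔT = -7.28°C; T = -3.98°C
  1600–3100 m, environment, upper layer: Δz = 1.5 km ⇒ ΔT = -9.45°C; T = -13.43°C
T_parcel − T_env = -14.71 − (-13.43) = -1.28°C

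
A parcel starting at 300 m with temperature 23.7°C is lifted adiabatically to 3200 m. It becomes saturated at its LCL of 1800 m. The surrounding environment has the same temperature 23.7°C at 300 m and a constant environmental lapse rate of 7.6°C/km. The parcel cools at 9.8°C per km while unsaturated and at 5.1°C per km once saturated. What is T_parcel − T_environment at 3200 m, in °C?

Parcel:
  Dry to 1800 m: -9.8 × 1.5 km = -14.7°C, so T = 9°C.
  Saturated to 3200 m: -5.1 × 1.4 km = -7.14°C, so T = 1.86°C.
Environment:
  Environment to 3200 m: -7.6 × 2.9 km = -22.04°C, so T = 1.66°C.
T_parcel − T_env = 1.86 − 1.66 = +0.2°C

+0.2°C (parcel warmer than environment)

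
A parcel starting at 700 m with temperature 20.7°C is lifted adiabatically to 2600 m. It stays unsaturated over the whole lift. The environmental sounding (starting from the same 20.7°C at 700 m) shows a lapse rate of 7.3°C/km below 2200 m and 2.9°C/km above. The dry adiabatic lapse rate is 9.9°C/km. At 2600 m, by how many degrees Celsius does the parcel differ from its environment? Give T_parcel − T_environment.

-6.7°C (parcel cooler than environment)

Parcel:
  700 → 2600 m (dry, 9.9°C/km): ΔT = -9.9 × 1.9 = -18.81°C → T = 1.89°C
Environment:
  700 → 2200 m (environment, lower layer, 7.3°C/km): ΔT = -7.3 × 1.5 = -10.95°C → T = 9.75°C
  2200 → 2600 m (environment, upper layer, 2.9°C/km): ΔT = -2.9 × 0.4 = -1.16°C → T = 8.59°C
T_parcel − T_env = 1.89 − 8.59 = -6.7°C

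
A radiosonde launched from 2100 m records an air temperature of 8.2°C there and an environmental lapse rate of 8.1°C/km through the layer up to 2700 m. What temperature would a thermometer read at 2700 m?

3.34°C

2100–2700 m, environmental: Δz = 0.6 km ⇒ ΔT = -4.86°C; T = 3.34°C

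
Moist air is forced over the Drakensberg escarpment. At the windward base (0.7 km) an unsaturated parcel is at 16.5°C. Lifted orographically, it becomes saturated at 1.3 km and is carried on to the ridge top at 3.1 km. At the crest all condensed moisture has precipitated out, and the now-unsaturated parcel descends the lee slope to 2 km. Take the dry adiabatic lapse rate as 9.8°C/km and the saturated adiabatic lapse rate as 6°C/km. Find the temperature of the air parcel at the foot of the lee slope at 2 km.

From 700 m to 1300 m (dry): cools by 9.8 × 0.6 = 5.88°C, giving 10.62°C.
From 1300 m to 3100 m (saturated): cools by 6 × 1.8 = 10.8°C, giving -0.18°C.
From 3100 m to 2000 m (dry descent): warms by 9.8 × 1.1 = 10.78°C, giving 10.6°C.

10.6°C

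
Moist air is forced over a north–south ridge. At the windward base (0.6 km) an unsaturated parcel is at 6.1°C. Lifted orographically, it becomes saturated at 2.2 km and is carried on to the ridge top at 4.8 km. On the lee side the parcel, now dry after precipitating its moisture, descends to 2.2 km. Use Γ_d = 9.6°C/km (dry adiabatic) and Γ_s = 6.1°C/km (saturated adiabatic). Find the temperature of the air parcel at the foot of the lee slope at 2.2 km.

600 → 2200 m (dry, 9.6°C/km): ΔT = -9.6 × 1.6 = -15.36°C → T = -9.26°C
2200 → 4800 m (saturated, 6.1°C/km): ΔT = -6.1 × 2.6 = -15.86°C → T = -25.12°C
4800 → 2200 m (dry descent, 9.6°C/km): ΔT = +9.6 × 2.6 = +24.96°C → T = -0.16°C

-0.16°C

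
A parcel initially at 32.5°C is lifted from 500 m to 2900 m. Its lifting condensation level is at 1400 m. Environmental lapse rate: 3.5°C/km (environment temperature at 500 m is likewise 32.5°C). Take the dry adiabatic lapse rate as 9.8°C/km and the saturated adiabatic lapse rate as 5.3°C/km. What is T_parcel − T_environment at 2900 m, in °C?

Parcel:
  500 → 1400 m (dry, 9.8°C/km): ΔT = -9.8 × 0.9 = -8.82°C → T = 23.68°C
  1400 → 2900 m (saturated, 5.3°C/km): ΔT = -5.3 × 1.5 = -7.95°C → T = 15.73°C
Environment:
  500 → 2900 m (environment, 3.5°C/km): ΔT = -3.5 × 2.4 = -8.4°C → T = 24.1°C
T_parcel − T_env = 15.73 − 24.1 = -8.37°C

-8.37°C (parcel cooler than environment)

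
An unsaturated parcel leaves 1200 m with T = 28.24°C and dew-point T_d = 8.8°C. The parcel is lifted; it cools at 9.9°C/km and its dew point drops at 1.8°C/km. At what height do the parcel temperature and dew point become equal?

T and T_d converge at 9.9 − 1.8 = 8.1°C per km
Height above start = (28.24 − 8.8) / 8.1 = 2.4 km
LCL altitude = 1200 m + 2400 m = 3600 m

3600 m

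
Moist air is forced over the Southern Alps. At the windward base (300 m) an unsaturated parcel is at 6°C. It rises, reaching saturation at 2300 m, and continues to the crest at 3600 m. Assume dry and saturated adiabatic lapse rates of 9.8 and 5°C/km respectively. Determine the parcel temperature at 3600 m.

300 → 2300 m (dry, 9.8°C/km): ΔT = -9.8 × 2 = -19.6°C → T = -13.6°C
2300 → 3600 m (saturated, 5°C/km): ΔT = -5 × 1.3 = -6.5°C → T = -20.1°C

-20.1°C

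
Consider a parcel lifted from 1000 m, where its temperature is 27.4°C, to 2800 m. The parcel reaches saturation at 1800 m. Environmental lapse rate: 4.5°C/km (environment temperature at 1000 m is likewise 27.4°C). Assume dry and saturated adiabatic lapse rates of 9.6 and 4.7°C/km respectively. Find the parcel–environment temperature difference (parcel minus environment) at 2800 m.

-4.28°C (parcel cooler than environment)

Parcel:
  Dry to 1800 m: -9.6 × 0.8 km = -7.68°C, so T = 19.72°C.
  Saturated to 2800 m: -4.7 × 1 km = -4.7°C, so T = 15.02°C.
Environment:
  Environment to 2800 m: -4.5 × 1.8 km = -8.1°C, so T = 19.3°C.
T_parcel − T_env = 15.02 − 19.3 = -4.28°C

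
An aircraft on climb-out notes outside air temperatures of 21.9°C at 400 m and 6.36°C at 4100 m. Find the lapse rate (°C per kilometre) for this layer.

Γ = −ΔT/Δz = (21.9 − 6.36) / (4100 − 400) m
  = 15.54°C / 3.7 km = 4.2°C/km

4.2°C/km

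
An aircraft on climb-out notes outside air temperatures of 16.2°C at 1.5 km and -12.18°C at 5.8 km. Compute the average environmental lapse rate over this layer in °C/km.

6.6°C/km

Γ = −ΔT/Δz = (16.2 − (-12.18)) / (5800 − 1500) m
  = 28.38°C / 4.3 km = 6.6°C/km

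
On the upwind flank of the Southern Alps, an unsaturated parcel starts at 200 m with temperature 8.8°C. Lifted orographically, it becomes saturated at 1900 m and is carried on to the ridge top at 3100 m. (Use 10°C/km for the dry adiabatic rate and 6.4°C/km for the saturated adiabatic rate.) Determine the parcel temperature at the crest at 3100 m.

-15.88°C

From 200 m to 1900 m (dry): cools by 10 × 1.7 = 17°C, giving -8.2°C.
From 1900 m to 3100 m (saturated): cools by 6.4 × 1.2 = 7.68°C, giving -15.88°C.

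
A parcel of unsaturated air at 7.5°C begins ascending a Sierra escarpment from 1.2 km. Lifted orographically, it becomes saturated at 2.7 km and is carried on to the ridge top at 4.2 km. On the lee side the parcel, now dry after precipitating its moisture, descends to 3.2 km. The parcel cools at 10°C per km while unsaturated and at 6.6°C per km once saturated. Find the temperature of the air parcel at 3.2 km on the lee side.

-7.4°C

From 1200 m to 2700 m (dry): cools by 10 × 1.5 = 15°C, giving -7.5°C.
From 2700 m to 4200 m (saturated): cools by 6.6 × 1.5 = 9.9°C, giving -17.4°C.
From 4200 m to 3200 m (dry descent): warms by 10 × 1 = 10°C, giving -7.4°C.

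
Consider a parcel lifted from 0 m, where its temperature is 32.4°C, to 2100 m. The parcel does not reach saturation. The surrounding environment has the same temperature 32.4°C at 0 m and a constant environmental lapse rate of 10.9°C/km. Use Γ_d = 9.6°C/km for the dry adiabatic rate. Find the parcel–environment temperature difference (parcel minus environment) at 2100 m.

+2.73°C (parcel warmer than environment)

Parcel:
  Dry to 2100 m: -9.6 × 2.1 km = -20.16°C, so T = 12.24°C.
Environment:
  Environment to 2100 m: -10.9 × 2.1 km = -22.89°C, so T = 9.51°C.
T_parcel − T_env = 12.24 − 9.51 = +2.73°C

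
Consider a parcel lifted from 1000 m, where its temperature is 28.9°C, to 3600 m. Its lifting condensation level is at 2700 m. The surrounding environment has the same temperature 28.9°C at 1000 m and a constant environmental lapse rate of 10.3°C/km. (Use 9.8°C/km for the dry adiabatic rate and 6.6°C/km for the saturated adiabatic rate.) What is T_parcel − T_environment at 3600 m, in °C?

Parcel:
  1000–2700 m, dry: Δz = 1.7 km ⇒ ΔT = -16.66°C; T = 12.24°C
  2700–3600 m, saturated: Δz = 0.9 km ⇒ ΔT = -5.94°C; T = 6.3°C
Environment:
  1000–3600 m, environment: Δz = 2.6 km ⇒ ΔT = -26.78°C; T = 2.12°C
T_parcel − T_env = 6.3 − 2.12 = +4.18°C

+4.18°C (parcel warmer than environment)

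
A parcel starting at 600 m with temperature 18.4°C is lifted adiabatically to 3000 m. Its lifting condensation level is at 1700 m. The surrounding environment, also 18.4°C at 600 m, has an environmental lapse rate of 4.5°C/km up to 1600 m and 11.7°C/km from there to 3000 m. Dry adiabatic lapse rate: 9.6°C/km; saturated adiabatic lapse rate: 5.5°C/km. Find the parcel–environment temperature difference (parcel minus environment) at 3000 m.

Parcel:
  Dry to 1700 m: -9.6 × 1.1 km = -10.56°C, so T = 7.84°C.
  Saturated to 3000 m: -5.5 × 1.3 km = -7.15°C, so T = 0.69°C.
Environment:
  Environment, lower layer to 1600 m: -4.5 × 1 km = -4.5°C, so T = 13.9°C.
  Environment, upper layer to 3000 m: -11.7 × 1.4 km = -16.38°C, so T = -2.48°C.
T_parcel − T_env = 0.69 − (-2.48) = +3.17°C

+3.17°C (parcel warmer than environment)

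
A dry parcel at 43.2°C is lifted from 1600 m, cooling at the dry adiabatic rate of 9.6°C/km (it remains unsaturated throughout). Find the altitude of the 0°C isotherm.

Height above start = (43.2 − 0) / 9.6 = 4.5 km
Altitude = 1600 m + 4500 m = 6100 m

6100 m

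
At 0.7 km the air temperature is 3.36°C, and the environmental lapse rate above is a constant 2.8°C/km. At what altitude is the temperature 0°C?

Height above start = (3.36 − 0) / 2.8 = 1.2 km
Altitude = 700 m + 1200 m = 1900 m

1.9 km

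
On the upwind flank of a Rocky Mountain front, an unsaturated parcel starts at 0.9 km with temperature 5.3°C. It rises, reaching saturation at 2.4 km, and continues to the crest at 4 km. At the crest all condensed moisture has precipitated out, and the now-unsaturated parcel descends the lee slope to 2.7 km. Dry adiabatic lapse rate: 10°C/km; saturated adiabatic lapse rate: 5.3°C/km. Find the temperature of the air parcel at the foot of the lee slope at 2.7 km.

-5.18°C

From 900 m to 2400 m (dry): cools by 10 × 1.5 = 15°C, giving -9.7°C.
From 2400 m to 4000 m (saturated): cools by 5.3 × 1.6 = 8.48°C, giving -18.18°C.
From 4000 m to 2700 m (dry descent): warms by 10 × 1.3 = 13°C, giving -5.18°C.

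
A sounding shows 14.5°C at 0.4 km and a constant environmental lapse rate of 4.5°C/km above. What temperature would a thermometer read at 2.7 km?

400 → 2700 m (environmental, 4.5°C/km): ΔT = -4.5 × 2.3 = -10.35°C → T = 4.15°C

4.15°C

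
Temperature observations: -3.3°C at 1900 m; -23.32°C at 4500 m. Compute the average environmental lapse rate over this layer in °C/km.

Γ = −ΔT/Δz = (-3.3 − (-23.32)) / (4500 − 1900) m
  = 20.02°C / 2.6 km = 7.7°C/km

7.7°C/km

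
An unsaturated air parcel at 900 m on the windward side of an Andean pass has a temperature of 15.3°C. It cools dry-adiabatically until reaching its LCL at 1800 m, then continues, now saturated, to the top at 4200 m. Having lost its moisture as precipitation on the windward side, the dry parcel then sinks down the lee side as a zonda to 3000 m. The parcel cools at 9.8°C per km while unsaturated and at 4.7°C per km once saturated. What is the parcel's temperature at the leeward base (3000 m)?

900 → 1800 m (dry, 9.8°C/km): ΔT = -9.8 × 0.9 = -8.82°C → T = 6.48°C
1800 → 4200 m (saturated, 4.7°C/km): ΔT = -4.7 × 2.4 = -11.28°C → T = -4.8°C
4200 → 3000 m (dry descent, 9.8°C/km): ΔT = +9.8 × 1.2 = +11.76°C → T = 6.96°C

6.96°C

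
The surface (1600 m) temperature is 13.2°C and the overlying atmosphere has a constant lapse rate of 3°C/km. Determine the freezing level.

6000 m

Height above start = (13.2 − 0) / 3 = 4.4 km
Altitude = 1600 m + 4400 m = 6000 m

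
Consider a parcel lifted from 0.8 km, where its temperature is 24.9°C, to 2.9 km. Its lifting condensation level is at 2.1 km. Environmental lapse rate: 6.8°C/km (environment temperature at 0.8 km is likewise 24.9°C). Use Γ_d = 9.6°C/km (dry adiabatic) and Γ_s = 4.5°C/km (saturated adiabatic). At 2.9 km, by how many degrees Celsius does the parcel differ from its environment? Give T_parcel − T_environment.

-1.8°C (parcel cooler than environment)

Parcel:
  From 800 m to 2100 m (dry): cools by 9.6 × 1.3 = 12.48°C, giving 12.42°C.
  From 2100 m to 2900 m (saturated): cools by 4.5 × 0.8 = 3.6°C, giving 8.82°C.
Environment:
  From 800 m to 2900 m (environment): cools by 6.8 × 2.1 = 14.28°C, giving 10.62°C.
T_parcel − T_env = 8.82 − 10.62 = -1.8°C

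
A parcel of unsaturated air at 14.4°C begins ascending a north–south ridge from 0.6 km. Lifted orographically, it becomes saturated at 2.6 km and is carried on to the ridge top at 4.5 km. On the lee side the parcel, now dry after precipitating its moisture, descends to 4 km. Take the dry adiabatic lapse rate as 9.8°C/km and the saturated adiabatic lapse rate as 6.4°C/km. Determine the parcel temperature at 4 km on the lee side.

600 → 2600 m (dry, 9.8°C/km): ΔT = -9.8 × 2 = -19.6°C → T = -5.2°C
2600 → 4500 m (saturated, 6.4°C/km): ΔT = -6.4 × 1.9 = -12.16°C → T = -17.36°C
4500 → 4000 m (dry descent, 9.8°C/km): ΔT = +9.8 × 0.5 = +4.9°C → T = -12.46°C

-12.46°C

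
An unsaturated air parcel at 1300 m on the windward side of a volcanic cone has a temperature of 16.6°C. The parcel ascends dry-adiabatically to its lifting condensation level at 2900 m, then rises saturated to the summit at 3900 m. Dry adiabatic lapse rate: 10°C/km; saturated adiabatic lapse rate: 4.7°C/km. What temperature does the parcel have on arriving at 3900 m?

1300–2900 m, dry: Δz = 1.6 km ⇒ ΔT = -16°C; T = 0.6°C
2900–3900 m, saturated: Δz = 1 km ⇒ ΔT = -4.7°C; T = -4.1°C

-4.1°C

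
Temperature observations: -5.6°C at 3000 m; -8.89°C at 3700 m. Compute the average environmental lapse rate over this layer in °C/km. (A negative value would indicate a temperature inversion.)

4.7°C/km

Γ = −ΔT/Δz = (-5.6 − (-8.89)) / (3700 − 3000) m
  = 3.29°C / 0.7 km = 4.7°C/km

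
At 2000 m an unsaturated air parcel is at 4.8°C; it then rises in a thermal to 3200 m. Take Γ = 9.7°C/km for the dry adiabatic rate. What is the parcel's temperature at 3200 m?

-6.84°C

2000–3200 m, dry adiabatic: Δz = 1.2 km ⇒ ΔT = -11.64°C; T = -6.84°C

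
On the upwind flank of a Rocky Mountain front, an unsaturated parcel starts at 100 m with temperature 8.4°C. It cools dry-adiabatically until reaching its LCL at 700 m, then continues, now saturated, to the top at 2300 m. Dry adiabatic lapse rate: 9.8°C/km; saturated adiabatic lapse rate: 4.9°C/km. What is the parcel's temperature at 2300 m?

-5.32°C

Dry to 700 m: -9.8 × 0.6 km = -5.88°C, so T = 2.52°C.
Saturated to 2300 m: -4.9 × 1.6 km = -7.84°C, so T = -5.32°C.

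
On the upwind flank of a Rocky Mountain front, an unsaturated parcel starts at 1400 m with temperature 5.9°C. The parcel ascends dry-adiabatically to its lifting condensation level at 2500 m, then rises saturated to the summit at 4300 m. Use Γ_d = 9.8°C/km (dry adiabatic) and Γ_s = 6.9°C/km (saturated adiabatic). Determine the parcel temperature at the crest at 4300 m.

-17.3°C

1400 → 2500 m (dry, 9.8°C/km): ΔT = -9.8 × 1.1 = -10.78°C → T = -4.88°C
2500 → 4300 m (saturated, 6.9°C/km): ΔT = -6.9 × 1.8 = -12.42°C → T = -17.3°C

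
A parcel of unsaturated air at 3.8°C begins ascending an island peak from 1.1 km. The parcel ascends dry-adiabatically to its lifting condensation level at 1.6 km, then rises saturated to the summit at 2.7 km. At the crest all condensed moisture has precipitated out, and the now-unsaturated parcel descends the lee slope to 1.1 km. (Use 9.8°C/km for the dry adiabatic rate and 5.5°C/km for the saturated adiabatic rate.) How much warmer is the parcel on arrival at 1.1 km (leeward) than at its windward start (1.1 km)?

+4.73°C

From 1100 m to 1600 m (dry): cools by 9.8 × 0.5 = 4.9°C, giving -1.1°C.
From 1600 m to 2700 m (saturated): cools by 5.5 × 1.1 = 6.05°C, giving -7.15°C.
From 2700 m to 1100 m (dry descent): warms by 9.8 × 1.6 = 15.68°C, giving 8.53°C.
Net change vs windward start: 8.53 − 3.8 = +4.73°C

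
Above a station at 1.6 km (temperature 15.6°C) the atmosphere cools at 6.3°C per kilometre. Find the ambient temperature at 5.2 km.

1600 → 5200 m (environmental, 6.3°C/km): ΔT = -6.3 × 3.6 = -22.68°C → T = -7.08°C

-7.08°C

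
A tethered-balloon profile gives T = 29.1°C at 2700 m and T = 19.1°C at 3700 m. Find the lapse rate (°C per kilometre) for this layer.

10°C/km

Γ = −ΔT/Δz = (29.1 − 19.1) / (3700 − 2700) m
  = 10°C / 1 km = 10°C/km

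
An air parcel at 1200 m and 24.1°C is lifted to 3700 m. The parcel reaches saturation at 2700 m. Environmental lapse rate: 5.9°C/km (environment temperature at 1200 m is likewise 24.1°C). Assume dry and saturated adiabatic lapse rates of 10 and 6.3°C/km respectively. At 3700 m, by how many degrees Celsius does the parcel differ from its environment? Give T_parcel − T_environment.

-6.55°C (parcel cooler than environment)

Parcel:
  Dry to 2700 m: -10 × 1.5 km = -15°C, so T = 9.1°C.
  Saturated to 3700 m: -6.3 × 1 km = -6.3°C, so T = 2.8°C.
Environment:
  Environment to 3700 m: -5.9 × 2.5 km = -14.75°C, so T = 9.35°C.
T_parcel − T_env = 2.8 − 9.35 = -6.55°C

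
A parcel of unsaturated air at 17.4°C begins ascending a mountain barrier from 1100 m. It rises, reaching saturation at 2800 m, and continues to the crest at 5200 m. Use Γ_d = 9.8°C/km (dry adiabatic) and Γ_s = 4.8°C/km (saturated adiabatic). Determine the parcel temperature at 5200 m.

1100 → 2800 m (dry, 9.8°C/km): ΔT = -9.8 × 1.7 = -16.66°C → T = 0.74°C
2800 → 5200 m (saturated, 4.8°C/km): ΔT = -4.8 × 2.4 = -11.52°C → T = -10.78°C

-10.78°C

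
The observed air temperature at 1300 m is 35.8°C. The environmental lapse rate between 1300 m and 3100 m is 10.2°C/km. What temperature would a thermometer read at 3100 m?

17.44°C

Environmental to 3100 m: -10.2 × 1.8 km = -18.36°C, so T = 17.44°C.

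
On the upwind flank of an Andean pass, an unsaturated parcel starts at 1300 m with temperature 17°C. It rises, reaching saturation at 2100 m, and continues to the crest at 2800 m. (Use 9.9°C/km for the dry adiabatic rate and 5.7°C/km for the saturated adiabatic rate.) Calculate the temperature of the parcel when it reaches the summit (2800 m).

Dry to 2100 m: -9.9 × 0.8 km = -7.92°C, so T = 9.08°C.
Saturated to 2800 m: -5.7 × 0.7 km = -3.99°C, so T = 5.09°C.

5.09°C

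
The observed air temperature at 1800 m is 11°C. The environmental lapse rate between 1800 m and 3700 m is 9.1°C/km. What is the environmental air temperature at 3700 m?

-6.29°C

1800–3700 m, environmental: Δz = 1.9 km ⇒ ΔT = -17.29°C; T = -6.29°C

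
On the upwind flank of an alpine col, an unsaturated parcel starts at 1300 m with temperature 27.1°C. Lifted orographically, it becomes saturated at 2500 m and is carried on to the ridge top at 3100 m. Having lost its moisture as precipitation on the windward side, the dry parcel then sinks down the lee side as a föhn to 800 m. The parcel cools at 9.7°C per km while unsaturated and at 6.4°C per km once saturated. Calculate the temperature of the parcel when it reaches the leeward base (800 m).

33.93°C

1300–2500 m, dry: Δz = 1.2 km ⇒ ΔT = -11.64°C; T = 15.46°C
2500–3100 m, saturated: Δz = 0.6 km ⇒ ΔT = -3.84°C; T = 11.62°C
3100–800 m, dry descent: Δz = 2.3 km ⇒ ΔT = +22.31°C; T = 33.93°C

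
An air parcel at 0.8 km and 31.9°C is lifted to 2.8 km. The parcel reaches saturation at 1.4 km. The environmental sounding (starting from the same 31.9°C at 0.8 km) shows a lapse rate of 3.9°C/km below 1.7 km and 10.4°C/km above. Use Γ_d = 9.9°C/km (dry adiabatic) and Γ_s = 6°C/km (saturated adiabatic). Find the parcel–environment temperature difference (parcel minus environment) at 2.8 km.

+0.61°C (parcel warmer than environment)

Parcel:
  From 800 m to 1400 m (dry): cools by 9.9 × 0.6 = 5.94°C, giving 25.96°C.
  From 1400 m to 2800 m (saturated): cools by 6 × 1.4 = 8.4°C, giving 17.56°C.
Environment:
  From 800 m to 1700 m (environment, lower layer): cools by 3.9 × 0.9 = 3.51°C, giving 28.39°C.
  From 1700 m to 2800 m (environment, upper layer): cools by 10.4 × 1.1 = 11.44°C, giving 16.95°C.
T_parcel − T_env = 17.56 − 16.95 = +0.61°C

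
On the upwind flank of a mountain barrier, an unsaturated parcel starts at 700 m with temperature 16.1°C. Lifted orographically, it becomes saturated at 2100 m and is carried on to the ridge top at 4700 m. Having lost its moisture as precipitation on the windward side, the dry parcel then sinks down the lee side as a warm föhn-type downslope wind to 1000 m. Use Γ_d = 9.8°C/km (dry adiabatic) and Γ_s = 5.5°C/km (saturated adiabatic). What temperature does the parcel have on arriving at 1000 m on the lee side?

24.34°C

Dry to 2100 m: -9.8 × 1.4 km = -13.72°C, so T = 2.38°C.
Saturated to 4700 m: -5.5 × 2.6 km = -14.3°C, so T = -11.92°C.
Dry descent to 1000 m: +9.8 × 3.7 km = +36.26°C, so T = 24.34°C.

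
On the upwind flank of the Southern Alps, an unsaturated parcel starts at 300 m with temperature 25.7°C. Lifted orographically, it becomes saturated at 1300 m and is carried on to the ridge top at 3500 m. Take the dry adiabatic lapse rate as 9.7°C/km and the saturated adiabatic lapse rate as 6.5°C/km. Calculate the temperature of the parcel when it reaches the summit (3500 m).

300 → 1300 m (dry, 9.7°C/km): ΔT = -9.7 × 1 = -9.7°C → T = 16°C
1300 → 3500 m (saturated, 6.5°C/km): ΔT = -6.5 × 2.2 = -14.3°C → T = 1.7°C

1.7°C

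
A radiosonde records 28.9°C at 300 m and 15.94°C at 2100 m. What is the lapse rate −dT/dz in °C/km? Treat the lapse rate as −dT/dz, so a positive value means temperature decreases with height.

Γ = −ΔT/Δz = (28.9 − 15.94) / (2100 − 300) m
  = 12.96°C / 1.8 km = 7.2°C/km

7.2°C/km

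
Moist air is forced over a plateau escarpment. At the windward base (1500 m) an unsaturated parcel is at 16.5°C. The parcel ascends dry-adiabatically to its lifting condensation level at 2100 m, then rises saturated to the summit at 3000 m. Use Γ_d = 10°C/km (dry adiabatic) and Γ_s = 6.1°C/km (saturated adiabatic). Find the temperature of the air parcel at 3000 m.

Dry to 2100 m: -10 × 0.6 km = -6°C, so T = 10.5°C.
Saturated to 3000 m: -6.1 × 0.9 km = -5.49°C, so T = 5.01°C.

5.01°C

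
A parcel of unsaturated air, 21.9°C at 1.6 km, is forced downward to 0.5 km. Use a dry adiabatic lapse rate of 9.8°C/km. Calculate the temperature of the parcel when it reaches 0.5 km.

32.68°C

1600–500 m, dry adiabatic: Δz = 1.1 km ⇒ ΔT = +10.78°C; T = 32.68°C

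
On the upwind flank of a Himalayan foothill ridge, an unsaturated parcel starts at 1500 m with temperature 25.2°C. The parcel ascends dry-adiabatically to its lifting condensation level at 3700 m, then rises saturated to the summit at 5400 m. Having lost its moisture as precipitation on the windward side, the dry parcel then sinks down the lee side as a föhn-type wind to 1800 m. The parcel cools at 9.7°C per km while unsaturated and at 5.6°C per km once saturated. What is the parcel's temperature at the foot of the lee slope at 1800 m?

From 1500 m to 3700 m (dry): cools by 9.7 × 2.2 = 21.34°C, giving 3.86°C.
From 3700 m to 5400 m (saturated): cools by 5.6 × 1.7 = 9.52°C, giving -5.66°C.
From 5400 m to 1800 m (dry descent): warms by 9.7 × 3.6 = 34.92°C, giving 29.26°C.

29.26°C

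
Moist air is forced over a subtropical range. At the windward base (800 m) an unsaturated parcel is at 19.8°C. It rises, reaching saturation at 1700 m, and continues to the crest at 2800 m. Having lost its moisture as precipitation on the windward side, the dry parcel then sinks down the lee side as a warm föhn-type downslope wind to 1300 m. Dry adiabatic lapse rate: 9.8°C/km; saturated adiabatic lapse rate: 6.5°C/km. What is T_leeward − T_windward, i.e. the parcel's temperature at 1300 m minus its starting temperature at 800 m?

Dry to 1700 m: -9.8 × 0.9 km = -8.82°C, so T = 10.98°C.
Saturated to 2800 m: -6.5 × 1.1 km = -7.15°C, so T = 3.83°C.
Dry descent to 1300 m: +9.8 × 1.5 km = +14.7°C, so T = 18.53°C.
Net change vs windward start: 18.53 − 19.8 = -1.27°C

-1.27°C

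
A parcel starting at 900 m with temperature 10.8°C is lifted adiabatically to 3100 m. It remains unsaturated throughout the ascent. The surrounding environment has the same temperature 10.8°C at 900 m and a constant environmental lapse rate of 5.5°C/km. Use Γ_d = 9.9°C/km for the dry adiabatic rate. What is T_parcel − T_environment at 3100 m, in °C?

Parcel:
  Dry to 3100 m: -9.9 × 2.2 km = -21.78°C, so T = -10.98°C.
Environment:
  Environment to 3100 m: -5.5 × 2.2 km = -12.1°C, so T = -1.3°C.
T_parcel − T_env = -10.98 − (-1.3) = -9.68°C

-9.68°C (parcel cooler than environment)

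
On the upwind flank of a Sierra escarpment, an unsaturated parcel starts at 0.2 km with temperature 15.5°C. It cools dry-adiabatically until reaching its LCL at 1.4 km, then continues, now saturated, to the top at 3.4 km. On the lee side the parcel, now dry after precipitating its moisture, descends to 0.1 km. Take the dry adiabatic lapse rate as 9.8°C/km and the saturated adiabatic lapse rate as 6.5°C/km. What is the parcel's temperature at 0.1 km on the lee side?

23.08°C

200 → 1400 m (dry, 9.8°C/km): ΔT = -9.8 × 1.2 = -11.76°C → T = 3.74°C
1400 → 3400 m (saturated, 6.5°C/km): ΔT = -6.5 × 2 = -13°C → T = -9.26°C
3400 → 100 m (dry descent, 9.8°C/km): ΔT = +9.8 × 3.3 = +32.34°C → T = 23.08°C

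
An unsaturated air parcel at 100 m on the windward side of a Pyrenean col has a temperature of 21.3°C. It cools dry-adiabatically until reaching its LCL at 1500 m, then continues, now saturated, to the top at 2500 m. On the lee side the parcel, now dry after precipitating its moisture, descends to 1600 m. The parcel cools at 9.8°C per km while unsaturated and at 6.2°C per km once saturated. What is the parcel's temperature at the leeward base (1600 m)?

From 100 m to 1500 m (dry): cools by 9.8 × 1.4 = 13.72°C, giving 7.58°C.
From 1500 m to 2500 m (saturated): cools by 6.2 × 1 = 6.2°C, giving 1.38°C.
From 2500 m to 1600 m (dry descent): warms by 9.8 × 0.9 = 8.82°C, giving 10.2°C.

10.2°C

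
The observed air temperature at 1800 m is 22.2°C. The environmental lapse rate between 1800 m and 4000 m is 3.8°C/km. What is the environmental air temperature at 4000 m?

1800–4000 m, environmental: Δz = 2.2 km ⇒ ΔT = -8.36°C; T = 13.84°C

13.84°C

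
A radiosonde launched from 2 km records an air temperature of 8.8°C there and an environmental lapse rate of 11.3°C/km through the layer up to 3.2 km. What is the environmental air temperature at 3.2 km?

Environmental to 3200 m: -11.3 × 1.2 km = -13.56°C, so T = -4.76°C.

-4.76°C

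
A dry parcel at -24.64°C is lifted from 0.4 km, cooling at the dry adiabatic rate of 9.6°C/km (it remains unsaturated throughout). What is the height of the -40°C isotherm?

Height above start = (-24.64 − (-40)) / 9.6 = 1.6 km
Altitude = 400 m + 1600 m = 2000 m

2 km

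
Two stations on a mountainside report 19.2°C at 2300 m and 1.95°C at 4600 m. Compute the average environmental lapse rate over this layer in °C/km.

Γ = −ΔT/Δz = (19.2 − 1.95) / (4600 − 2300) m
  = 17.25°C / 2.3 km = 7.5°C/km

7.5°C/km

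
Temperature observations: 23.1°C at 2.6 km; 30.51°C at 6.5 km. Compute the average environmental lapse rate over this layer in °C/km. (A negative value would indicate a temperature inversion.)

Γ = −ΔT/Δz = (23.1 − 30.51) / (6500 − 2600) m
  = -7.41°C / 3.9 km = -1.9°C/km

-1.9°C/km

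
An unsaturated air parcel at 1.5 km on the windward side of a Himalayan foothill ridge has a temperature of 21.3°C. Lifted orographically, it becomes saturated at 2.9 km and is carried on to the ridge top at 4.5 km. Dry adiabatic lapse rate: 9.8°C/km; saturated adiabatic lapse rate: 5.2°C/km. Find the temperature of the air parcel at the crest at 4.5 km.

-0.74°C

From 1500 m to 2900 m (dry): cools by 9.8 × 1.4 = 13.72°C, giving 7.58°C.
From 2900 m to 4500 m (saturated): cools by 5.2 × 1.6 = 8.32°C, giving -0.74°C.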